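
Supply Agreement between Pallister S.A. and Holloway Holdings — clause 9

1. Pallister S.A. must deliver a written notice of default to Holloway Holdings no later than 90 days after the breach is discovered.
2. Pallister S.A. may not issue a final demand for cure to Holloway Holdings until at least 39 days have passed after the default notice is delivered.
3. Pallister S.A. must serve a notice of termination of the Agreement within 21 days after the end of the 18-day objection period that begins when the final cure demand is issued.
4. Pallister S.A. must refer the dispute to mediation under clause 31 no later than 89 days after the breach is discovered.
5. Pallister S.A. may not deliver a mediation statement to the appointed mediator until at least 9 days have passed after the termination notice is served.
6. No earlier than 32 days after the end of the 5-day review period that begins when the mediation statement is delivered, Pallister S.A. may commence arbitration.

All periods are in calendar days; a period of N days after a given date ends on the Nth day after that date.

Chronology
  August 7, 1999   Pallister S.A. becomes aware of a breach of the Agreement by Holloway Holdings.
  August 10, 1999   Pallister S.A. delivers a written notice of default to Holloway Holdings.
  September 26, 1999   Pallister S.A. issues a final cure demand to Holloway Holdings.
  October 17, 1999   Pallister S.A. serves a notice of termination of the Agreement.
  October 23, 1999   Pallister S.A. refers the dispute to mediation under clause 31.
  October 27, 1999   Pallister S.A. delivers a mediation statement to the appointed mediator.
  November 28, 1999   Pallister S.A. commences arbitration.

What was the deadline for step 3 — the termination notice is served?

November 4, 1999

The final cure demand is issued on September 26, 1999; the 18-day objection period therefore ends October 14, 1999, and step 3 runs from that date. 21 days after October 14, 1999 is November 4, 1999.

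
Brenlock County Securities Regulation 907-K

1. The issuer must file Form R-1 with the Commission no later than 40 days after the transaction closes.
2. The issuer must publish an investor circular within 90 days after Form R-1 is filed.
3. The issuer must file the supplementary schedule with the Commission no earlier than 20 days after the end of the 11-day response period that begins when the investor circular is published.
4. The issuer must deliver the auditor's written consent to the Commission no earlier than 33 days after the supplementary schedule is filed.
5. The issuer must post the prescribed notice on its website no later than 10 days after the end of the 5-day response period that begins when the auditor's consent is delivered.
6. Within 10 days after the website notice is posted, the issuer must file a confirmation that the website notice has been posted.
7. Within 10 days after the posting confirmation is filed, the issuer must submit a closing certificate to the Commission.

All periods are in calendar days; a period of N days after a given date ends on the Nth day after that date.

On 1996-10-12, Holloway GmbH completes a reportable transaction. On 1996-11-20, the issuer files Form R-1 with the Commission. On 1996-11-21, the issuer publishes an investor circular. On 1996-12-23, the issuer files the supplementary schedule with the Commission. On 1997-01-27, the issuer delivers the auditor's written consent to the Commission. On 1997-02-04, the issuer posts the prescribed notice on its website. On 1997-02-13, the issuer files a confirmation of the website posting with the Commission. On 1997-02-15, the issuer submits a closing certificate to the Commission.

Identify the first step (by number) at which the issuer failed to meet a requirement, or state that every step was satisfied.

None — every step was satisfied

Step 1: 40 days after 1996-10-12 (when the transaction closes) is 1996-11-21; done 1996-11-20 — timely.
Step 2: 90 days after 1996-11-20 (when Form R-1 is filed) is 1997-02-18; completed 1996-11-21, before the deadline.
Step 3: the earliest permitted date is 20 days after 1996-12-02 (end of the 11-day response period, which began when the investor circular is published on 1996-11-21), i.e. 1996-12-22; 1996-12-23 is on or after that date.
Step 4: the earliest permitted date is 33 days after 1996-12-23 (when the supplementary schedule is filed), i.e. 1997-01-25; 1997-01-27 is on or after that date.
Step 5: 10 days after 1997-02-01 (end of the 5-day response period, which began when the auditor's consent is delivered on 1997-01-27) is 1997-02-11; done 1997-02-04 — timely.
Step 6: 10 days after 1997-02-04 (when the website notice is posted) is 1997-02-14; 1997-02-13 is within that limit.
Step 7: 10 days after 1997-02-13 (when the posting confirmation is filed) is 1997-02-23; completed 1997-02-15, before the deadline.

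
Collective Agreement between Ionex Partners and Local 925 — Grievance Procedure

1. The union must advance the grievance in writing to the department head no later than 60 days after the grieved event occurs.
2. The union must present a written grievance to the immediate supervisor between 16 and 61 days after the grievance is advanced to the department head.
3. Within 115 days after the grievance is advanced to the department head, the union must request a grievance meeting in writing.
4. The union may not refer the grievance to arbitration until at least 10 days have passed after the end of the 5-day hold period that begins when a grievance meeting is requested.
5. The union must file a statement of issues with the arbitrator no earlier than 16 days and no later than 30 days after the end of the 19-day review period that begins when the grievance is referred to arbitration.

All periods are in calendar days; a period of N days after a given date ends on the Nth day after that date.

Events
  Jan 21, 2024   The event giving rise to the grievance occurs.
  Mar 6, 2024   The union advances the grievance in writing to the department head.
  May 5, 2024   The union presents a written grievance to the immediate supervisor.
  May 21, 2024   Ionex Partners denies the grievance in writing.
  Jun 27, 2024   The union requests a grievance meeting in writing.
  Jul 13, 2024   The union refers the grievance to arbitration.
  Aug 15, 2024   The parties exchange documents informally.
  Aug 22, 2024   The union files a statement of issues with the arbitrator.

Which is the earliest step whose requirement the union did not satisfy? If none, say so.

None — every step was satisfied

(1) due by Jan 21, 2024 + 60 days = Mar 21, 2024; done Mar 6, 2024 — timely.
(2) the permitted window runs from Mar 6, 2024 + 16 = Mar 22, 2024 to Mar 6, 2024 + 61 = May 6, 2024; May 5, 2024 falls inside that range.
(3) due by Mar 6, 2024 + 115 days = Jun 29, 2024; Jun 27, 2024 is within that limit.
(4) permitted from Jul 2, 2024 + 10 days = Jul 12, 2024 onward; done Jul 13, 2024, after the minimum wait.
(5) the permitted window runs from Aug 1, 2024 + 16 = Aug 17, 2024 to Aug 1, 2024 + 30 = Aug 31, 2024; done Aug 22, 2024 — within the window.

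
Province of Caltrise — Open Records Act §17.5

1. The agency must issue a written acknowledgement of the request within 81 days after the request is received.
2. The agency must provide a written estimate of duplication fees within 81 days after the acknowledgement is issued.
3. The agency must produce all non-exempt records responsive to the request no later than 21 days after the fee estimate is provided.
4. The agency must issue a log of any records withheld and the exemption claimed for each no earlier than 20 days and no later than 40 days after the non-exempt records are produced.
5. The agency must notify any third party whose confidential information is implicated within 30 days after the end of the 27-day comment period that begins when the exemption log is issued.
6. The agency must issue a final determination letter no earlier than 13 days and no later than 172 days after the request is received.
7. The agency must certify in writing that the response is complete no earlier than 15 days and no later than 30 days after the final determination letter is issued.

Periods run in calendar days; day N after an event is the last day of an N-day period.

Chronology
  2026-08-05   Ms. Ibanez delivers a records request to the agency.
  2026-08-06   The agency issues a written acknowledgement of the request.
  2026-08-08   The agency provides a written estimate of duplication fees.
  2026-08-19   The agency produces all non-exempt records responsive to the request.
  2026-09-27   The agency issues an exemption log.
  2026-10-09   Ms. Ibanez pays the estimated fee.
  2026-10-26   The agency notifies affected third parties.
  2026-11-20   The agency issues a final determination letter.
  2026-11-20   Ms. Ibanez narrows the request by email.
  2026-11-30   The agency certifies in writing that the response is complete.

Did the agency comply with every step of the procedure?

No

(1) due by 2026-08-05 + 81 days = 2026-10-25; completed 2026-08-06, before the deadline.
(2) due by 2026-08-06 + 81 days = 2026-10-26; 2026-08-08 is within that limit.
(3) due by 2026-08-08 + 21 days = 2026-08-29; completed 2026-08-19, before the deadline.
(4) the permitted window runs from 2026-08-19 + 20 = 2026-09-08 to 2026-08-19 + 40 = 2026-09-28; done 2026-09-27, which is between those dates.
(5) due by 2026-10-24 + 30 days = 2026-11-23; completed 2026-10-26, before the deadline.
(6) the permitted window runs from 2026-08-05 + 13 = 2026-08-18 to 2026-08-05 + 172 = 2027-01-24; done 2026-11-20 — within the window.
(7) the permitted window runs from 2026-11-20 + 15 = 2026-12-05 to 2026-11-20 + 30 = 2026-12-20; 2026-11-30 is 5 days too early.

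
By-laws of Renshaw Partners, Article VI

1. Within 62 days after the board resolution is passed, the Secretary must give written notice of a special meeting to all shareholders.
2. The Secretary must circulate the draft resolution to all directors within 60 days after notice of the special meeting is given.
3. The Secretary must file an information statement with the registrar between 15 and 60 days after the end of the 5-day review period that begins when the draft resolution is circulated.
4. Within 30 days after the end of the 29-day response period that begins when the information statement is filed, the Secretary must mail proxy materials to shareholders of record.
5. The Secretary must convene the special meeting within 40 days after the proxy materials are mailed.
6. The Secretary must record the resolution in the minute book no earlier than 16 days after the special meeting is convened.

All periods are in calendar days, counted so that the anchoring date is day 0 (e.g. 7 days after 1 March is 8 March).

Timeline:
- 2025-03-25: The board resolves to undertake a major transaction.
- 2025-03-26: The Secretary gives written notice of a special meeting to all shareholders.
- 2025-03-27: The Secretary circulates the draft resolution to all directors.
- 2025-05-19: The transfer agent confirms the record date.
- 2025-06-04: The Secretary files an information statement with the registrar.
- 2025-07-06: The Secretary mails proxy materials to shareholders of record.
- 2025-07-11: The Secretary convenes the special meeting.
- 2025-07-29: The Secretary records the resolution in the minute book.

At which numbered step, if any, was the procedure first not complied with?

Step 3

Step 1: 62 days after 2025-03-25 (when the board resolution is passed) is 2025-05-26; done 2025-03-26 — timely.
Step 2: 60 days after 2025-03-26 (when notice of the special meeting is given) is 2025-05-25; 2025-03-27 is within that limit.
Step 3: the window is 15–60 days after 2025-04-01 (end of the 5-day review period, which began when the draft resolution is circulated on 2025-03-27), so 2025-04-16 through 2025-05-31; done 2025-06-04 — 4 days after the window closed.
No need to go further; step 3 was not satisfied.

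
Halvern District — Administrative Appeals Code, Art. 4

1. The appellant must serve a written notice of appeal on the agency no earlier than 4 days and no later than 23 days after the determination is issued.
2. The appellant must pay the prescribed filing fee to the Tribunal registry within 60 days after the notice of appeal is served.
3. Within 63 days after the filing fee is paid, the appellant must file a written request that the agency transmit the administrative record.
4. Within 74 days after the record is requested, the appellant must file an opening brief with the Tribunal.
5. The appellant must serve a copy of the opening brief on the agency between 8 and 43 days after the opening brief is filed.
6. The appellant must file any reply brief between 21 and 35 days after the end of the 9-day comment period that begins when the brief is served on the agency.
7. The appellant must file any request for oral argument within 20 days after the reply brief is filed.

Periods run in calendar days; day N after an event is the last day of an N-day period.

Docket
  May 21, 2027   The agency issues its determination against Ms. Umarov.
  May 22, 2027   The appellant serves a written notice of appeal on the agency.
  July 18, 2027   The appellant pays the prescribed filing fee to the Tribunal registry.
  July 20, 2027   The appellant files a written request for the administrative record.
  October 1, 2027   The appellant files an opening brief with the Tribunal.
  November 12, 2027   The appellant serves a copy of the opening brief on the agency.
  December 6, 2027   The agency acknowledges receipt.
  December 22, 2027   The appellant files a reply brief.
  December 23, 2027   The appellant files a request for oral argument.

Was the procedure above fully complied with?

Step 1 — 4 and 23 days from May 21, 2027 (when the determination is issued) are May 25, 2027 and June 13, 2027 respectively; May 22, 2027 is 3 days too early.

No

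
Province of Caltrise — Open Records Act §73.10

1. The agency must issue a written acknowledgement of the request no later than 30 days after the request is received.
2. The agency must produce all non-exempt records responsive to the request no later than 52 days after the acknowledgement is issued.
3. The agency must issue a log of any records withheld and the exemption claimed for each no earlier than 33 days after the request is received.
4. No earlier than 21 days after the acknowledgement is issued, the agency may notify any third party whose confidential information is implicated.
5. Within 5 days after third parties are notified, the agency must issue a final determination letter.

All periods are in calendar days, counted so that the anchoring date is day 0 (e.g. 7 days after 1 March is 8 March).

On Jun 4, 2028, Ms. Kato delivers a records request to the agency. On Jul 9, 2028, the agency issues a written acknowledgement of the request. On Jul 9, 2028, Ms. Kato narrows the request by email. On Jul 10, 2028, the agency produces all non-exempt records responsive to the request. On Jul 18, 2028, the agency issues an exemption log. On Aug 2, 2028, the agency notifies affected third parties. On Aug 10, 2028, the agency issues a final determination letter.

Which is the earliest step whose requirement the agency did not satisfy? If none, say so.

Step 1

Step 1: 30 days after Jun 4, 2028 (when the request is received) is Jul 4, 2028; done Jul 9, 2028 — 5 days late.
Later steps need not be reached.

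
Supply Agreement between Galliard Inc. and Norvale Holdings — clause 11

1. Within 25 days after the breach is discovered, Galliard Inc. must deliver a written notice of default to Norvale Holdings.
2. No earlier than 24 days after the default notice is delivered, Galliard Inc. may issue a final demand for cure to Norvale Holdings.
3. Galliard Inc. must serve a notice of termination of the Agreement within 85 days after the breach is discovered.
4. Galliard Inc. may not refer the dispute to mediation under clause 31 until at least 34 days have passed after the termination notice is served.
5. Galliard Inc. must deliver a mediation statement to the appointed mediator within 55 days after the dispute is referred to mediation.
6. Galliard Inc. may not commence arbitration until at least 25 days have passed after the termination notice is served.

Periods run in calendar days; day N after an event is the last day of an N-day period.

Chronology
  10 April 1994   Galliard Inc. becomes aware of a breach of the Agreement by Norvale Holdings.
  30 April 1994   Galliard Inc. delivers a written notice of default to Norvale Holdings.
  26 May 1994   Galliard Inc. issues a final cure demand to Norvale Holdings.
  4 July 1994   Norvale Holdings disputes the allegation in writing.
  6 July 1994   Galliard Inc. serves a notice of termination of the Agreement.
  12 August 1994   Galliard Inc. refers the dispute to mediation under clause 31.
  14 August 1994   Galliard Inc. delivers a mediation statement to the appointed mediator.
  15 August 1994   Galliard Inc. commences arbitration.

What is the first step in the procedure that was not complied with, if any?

Step 3

(1) due by 10 April 1994 + 25 days = 5 May 1994; done 30 April 1994 — timely.
(2) permitted from 30 April 1994 + 24 days = 24 May 1994 onward; done 26 May 1994, after the minimum wait.
(3) due by 10 April 1994 + 85 days = 4 July 1994; 6 July 1994 misses that deadline by 2 days.
No need to go further; step 3 was not satisfied.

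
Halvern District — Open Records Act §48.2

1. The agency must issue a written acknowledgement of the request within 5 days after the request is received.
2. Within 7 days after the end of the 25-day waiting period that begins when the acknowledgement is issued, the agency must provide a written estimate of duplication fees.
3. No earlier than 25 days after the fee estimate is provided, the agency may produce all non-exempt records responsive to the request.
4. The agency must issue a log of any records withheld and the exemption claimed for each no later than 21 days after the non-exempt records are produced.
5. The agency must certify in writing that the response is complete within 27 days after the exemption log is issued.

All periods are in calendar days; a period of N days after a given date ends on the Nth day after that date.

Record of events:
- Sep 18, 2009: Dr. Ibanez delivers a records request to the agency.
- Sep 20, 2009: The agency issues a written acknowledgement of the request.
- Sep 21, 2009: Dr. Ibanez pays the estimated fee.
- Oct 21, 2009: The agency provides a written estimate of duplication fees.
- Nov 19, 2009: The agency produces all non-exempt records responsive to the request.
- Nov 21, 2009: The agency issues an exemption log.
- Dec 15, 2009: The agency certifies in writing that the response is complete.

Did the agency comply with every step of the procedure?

(1) due by Sep 18, 2009 + 5 days = Sep 23, 2009; completed Sep 20, 2009, before the deadline.
(2) due by Oct 15, 2009 + 7 days = Oct 22, 2009; completed Oct 21, 2009, before the deadline.
(3) permitted from Oct 21, 2009 + 25 days = Nov 15, 2009 onward; done Nov 19, 2009 — permitted.
(4) due by Nov 19, 2009 + 21 days = Dec 10, 2009; completed Nov 21, 2009, before the deadline.
(5) due by Nov 21, 2009 + 27 days = Dec 18, 2009; done Dec 15, 2009 — timely.

Yes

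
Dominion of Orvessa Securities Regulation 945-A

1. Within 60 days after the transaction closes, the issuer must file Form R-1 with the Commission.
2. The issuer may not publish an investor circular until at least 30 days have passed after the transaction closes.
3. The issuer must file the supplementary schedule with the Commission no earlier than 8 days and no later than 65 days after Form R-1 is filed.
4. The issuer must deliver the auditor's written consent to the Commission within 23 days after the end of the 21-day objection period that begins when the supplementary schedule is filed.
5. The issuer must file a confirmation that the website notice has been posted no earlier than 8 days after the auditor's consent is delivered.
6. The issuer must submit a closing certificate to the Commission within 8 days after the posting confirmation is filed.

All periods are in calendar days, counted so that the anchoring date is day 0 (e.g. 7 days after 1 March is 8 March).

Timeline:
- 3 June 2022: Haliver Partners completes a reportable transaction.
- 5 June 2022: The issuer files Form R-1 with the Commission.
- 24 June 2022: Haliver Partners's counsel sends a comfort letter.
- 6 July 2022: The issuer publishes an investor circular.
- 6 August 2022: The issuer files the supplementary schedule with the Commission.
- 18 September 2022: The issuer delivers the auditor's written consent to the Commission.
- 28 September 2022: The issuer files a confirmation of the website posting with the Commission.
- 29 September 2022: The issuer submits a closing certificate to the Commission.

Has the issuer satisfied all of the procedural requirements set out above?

Yes

Step 1: 60 days after 3 June 2022 (when the transaction closes) is 2 August 2022; done 5 June 2022 — timely.
Step 2: the earliest permitted date is 30 days after 3 June 2022 (when the transaction closes), i.e. 3 July 2022; done 6 July 2022, after the minimum wait.
Step 3: the window is 8–65 days after 5 June 2022 (when Form R-1 is filed), so 13 June 2022 through 9 August 2022; 6 August 2022 falls inside that range.
Step 4: 23 days after 27 August 2022 (end of the 21-day objection period, which began when the supplementary schedule is filed on 6 August 2022) is 19 September 2022; done 18 September 2022 — timely.
Step 5: the earliest permitted date is 8 days after 18 September 2022 (when the auditor's consent is delivered), i.e. 26 September 2022; 28 September 2022 is on or after that date.
Step 6: 8 days after 28 September 2022 (when the posting confirmation is filed) is 6 October 2022; done 29 September 2022 — timely.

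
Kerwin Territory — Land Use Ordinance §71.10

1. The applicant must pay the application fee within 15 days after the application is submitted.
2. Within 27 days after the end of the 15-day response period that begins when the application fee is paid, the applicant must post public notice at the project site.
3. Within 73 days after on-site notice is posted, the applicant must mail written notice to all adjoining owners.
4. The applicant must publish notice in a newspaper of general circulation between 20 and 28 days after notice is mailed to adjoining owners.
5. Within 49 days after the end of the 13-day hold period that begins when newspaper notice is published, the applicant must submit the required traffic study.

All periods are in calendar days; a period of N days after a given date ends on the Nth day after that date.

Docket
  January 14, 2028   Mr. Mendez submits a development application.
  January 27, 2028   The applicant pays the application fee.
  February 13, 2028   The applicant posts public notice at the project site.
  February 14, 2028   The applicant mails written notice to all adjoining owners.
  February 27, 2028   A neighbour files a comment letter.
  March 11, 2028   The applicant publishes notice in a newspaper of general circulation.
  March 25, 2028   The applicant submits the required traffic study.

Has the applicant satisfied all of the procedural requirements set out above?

Yes

Step 1 — counting 15 days from January 14, 2028 (when the application is submitted) gives a deadline of January 29, 2028; January 27, 2028 is within that limit.
Step 2 — counting 27 days from February 11, 2028 (end of the 15-day response period, which began when the application fee is paid on January 27, 2028) gives a deadline of March 9, 2028; completed February 13, 2028, before the deadline.
Step 3 — counting 73 days from February 13, 2028 (when on-site notice is posted) gives a deadline of April 26, 2028; done February 14, 2028 — timely.
Step 4 — 20 and 28 days from February 14, 2028 (when notice is mailed to adjoining owners) are March 5, 2028 and March 13, 2028 respectively; March 11, 2028 falls inside that range.
Step 5 — counting 49 days from March 24, 2028 (end of the 13-day hold period, which began when newspaper notice is published on March 11, 2028) gives a deadline of May 12, 2028; March 25, 2028 is within that limit.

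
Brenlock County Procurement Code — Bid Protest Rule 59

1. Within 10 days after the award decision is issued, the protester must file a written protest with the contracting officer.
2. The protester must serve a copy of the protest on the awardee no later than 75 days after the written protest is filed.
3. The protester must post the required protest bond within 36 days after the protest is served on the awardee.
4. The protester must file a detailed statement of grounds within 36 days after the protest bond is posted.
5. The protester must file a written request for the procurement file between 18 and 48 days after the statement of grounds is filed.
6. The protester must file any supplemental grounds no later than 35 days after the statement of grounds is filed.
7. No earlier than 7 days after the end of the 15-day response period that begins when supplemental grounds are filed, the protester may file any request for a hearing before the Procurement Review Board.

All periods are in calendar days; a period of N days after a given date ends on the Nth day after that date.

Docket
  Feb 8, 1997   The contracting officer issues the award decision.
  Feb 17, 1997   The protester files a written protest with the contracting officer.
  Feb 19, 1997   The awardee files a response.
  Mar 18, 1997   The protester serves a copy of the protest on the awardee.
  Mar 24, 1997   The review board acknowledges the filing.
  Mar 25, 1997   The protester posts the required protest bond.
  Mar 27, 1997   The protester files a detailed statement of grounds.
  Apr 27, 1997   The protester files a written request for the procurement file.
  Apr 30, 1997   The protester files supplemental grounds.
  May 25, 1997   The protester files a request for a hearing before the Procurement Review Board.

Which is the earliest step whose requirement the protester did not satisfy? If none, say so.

None — every step was satisfied

Step 1: 10 days after Feb 8, 1997 (when the award decision is issued) is Feb 18, 1997; Feb 17, 1997 is within that limit.
Step 2: 75 days after Feb 17, 1997 (when the written protest is filed) is May 3, 1997; done Mar 18, 1997 — timely.
Step 3: 36 days after Mar 18, 1997 (when the protest is served on the awardee) is Apr 23, 1997; done Mar 25, 1997 — timely.
Step 4: 36 days after Mar 25, 1997 (when the protest bond is posted) is Apr 30, 1997; Mar 27, 1997 is within that limit.
Step 5: the window is 18–48 days after Mar 27, 1997 (when the statement of grounds is filed), so Apr 14, 1997 through May 14, 1997; Apr 27, 1997 falls inside that range.
Step 6: 35 days after Mar 27, 1997 (when the statement of grounds is filed) is May 1, 1997; Apr 30, 1997 is within that limit.
Step 7: the earliest permitted date is 7 days after May 15, 1997 (end of the 15-day response period, which began when supplemental grounds are filed on Apr 30, 1997), i.e. May 22, 1997; done May 25, 1997 — permitted.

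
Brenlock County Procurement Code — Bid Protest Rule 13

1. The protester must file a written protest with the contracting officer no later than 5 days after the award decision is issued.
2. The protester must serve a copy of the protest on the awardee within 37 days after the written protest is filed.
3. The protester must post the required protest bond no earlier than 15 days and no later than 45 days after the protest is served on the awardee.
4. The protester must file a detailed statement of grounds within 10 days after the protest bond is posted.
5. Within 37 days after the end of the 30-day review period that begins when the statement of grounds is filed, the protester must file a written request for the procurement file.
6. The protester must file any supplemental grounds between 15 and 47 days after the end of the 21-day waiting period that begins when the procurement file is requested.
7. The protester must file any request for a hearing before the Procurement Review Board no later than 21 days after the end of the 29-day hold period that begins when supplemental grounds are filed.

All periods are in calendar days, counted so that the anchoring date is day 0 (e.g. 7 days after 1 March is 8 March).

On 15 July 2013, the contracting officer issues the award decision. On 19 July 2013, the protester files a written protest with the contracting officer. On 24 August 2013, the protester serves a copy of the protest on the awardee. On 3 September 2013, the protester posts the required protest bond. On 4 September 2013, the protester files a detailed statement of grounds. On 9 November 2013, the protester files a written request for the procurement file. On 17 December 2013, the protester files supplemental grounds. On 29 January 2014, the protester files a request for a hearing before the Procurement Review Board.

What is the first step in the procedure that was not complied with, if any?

Step 3

Step 1 — counting 5 days from 15 July 2013 (when the award decision is issued) gives a deadline of 20 July 2013; completed 19 July 2013, before the deadline.
Step 2 — counting 37 days from 19 July 2013 (when the written protest is filed) gives a deadline of 25 August 2013; 24 August 2013 is within that limit.
Step 3 — 15 and 45 days from 24 August 2013 (when the protest is served on the awardee) are 8 September 2013 and 8 October 2013 respectively; done 3 September 2013 — 5 days before the window opened.
No need to go further; step 3 was not satisfied.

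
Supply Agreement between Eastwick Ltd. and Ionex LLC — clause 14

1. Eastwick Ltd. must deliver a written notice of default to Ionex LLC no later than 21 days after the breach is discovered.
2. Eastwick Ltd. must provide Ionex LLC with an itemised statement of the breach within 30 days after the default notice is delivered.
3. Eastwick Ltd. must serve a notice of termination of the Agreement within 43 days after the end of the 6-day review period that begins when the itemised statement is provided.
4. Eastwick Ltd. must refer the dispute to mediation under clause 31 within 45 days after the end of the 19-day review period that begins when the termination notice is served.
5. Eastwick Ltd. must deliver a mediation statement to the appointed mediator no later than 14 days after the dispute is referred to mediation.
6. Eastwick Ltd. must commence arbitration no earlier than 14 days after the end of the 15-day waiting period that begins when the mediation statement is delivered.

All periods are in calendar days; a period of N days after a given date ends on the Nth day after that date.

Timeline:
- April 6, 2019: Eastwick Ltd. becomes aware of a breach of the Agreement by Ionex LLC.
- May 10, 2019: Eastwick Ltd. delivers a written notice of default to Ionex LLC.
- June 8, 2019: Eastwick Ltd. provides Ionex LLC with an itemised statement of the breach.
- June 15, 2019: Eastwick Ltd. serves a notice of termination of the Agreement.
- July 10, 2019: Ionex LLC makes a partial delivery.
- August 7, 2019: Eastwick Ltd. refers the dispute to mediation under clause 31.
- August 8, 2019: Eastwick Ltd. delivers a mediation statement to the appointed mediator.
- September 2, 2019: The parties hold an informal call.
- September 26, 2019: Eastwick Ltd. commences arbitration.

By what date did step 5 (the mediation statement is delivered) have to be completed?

Step 5 runs from August 7, 2019, when the dispute is referred to mediation. 14 days after August 7, 2019 is August 21, 2019.

August 21, 2019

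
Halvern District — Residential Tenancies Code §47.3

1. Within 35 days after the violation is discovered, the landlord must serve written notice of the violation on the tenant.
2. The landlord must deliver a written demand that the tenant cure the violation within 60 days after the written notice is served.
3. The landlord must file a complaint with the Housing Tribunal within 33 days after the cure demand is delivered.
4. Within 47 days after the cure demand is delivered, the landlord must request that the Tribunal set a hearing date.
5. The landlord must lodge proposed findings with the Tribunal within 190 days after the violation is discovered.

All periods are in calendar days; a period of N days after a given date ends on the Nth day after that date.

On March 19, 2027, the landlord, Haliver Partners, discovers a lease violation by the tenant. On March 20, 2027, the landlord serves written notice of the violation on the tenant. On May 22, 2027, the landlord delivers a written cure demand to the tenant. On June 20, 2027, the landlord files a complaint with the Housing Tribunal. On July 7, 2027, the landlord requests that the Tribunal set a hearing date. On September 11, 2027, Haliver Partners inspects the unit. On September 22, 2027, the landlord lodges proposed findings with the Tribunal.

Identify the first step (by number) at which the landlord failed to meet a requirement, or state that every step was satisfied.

Step 2

(1) due by March 19, 2027 + 35 days = April 23, 2027; March 20, 2027 is within that limit.
(2) due by March 20, 2027 + 60 days = May 19, 2027; done May 22, 2027 — 3 days late.
Later steps need not be reached.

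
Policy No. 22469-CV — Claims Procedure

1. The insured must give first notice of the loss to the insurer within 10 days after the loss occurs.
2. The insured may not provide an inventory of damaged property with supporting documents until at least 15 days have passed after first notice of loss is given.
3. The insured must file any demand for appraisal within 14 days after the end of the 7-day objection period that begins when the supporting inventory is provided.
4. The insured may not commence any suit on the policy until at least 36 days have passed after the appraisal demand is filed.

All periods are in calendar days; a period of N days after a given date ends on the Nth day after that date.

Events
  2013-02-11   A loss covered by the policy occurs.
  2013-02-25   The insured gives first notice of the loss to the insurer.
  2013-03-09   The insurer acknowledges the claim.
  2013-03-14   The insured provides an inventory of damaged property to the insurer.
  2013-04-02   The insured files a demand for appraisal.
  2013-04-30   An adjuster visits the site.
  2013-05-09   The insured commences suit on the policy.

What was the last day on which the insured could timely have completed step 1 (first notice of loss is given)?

Step 1 runs from 2013-02-11, when the loss occurs. 10 days after 2013-02-11 is 2013-02-21.

2013-02-21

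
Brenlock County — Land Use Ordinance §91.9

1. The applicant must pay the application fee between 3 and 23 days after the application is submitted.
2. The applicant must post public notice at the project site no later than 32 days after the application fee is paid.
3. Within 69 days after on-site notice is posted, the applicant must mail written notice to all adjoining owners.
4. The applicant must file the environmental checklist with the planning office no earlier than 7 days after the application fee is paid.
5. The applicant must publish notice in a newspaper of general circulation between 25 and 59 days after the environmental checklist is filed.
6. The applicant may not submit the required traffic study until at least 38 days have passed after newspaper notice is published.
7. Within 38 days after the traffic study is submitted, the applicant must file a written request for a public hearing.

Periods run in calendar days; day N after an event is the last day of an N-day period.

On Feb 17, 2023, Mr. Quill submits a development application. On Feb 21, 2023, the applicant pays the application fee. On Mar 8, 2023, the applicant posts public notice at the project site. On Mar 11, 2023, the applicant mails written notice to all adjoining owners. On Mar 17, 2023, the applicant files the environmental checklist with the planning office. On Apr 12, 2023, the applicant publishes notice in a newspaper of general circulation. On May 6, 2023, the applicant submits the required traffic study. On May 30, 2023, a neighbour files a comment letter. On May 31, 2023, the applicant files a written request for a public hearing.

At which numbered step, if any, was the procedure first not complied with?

Step 1: the window is 3–23 days after Feb 17, 2023 (when the application is submitted), so Feb 20, 2023 through Mar 12, 2023; done Feb 21, 2023 — within the window.
Step 2: 32 days after Feb 21, 2023 (when the application fee is paid) is Mar 25, 2023; done Mar 8, 2023 — timely.
Step 3: 69 days after Mar 8, 2023 (when on-site notice is posted) is May 16, 2023; Mar 11, 2023 is within that limit.
Step 4: the earliest permitted date is 7 days after Feb 21, 2023 (when the application fee is paid), i.e. Feb 28, 2023; Mar 17, 2023 is on or after that date.
Step 5: the window is 25–59 days after Mar 17, 2023 (when the environmental checklist is filed), so Apr 11, 2023 through May 15, 2023; Apr 12, 2023 falls inside that range.
Step 6: the earliest permitted date is 38 days after Apr 12, 2023 (when newspaper notice is published), i.e. May 20, 2023; done May 6, 2023 — 14 days too early.

Step 6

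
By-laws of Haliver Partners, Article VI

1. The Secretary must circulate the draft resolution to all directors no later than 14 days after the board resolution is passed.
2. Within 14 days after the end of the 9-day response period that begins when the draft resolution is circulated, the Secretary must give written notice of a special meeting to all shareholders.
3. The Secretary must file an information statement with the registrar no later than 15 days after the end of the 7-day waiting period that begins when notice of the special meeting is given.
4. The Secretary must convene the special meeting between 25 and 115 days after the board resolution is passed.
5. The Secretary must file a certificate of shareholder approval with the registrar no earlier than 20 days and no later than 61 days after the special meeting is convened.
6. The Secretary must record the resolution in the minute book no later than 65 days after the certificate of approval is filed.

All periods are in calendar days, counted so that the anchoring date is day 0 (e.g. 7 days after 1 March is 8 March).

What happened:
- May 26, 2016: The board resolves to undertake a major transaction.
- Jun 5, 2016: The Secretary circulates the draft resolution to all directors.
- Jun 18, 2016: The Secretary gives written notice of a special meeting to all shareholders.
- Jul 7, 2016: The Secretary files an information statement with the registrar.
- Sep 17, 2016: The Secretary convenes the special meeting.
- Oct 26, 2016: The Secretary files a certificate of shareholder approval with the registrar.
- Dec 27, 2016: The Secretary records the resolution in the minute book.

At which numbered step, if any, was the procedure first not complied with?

None — every step was satisfied

Step 1 — counting 14 days from May 26, 2016 (when the board resolution is passed) gives a deadline of Jun 9, 2016; done Jun 5, 2016 — timely.
Step 2 — counting 14 days from Jun 14, 2016 (end of the 9-day response period, which began when the draft resolution is circulated on Jun 5, 2016) gives a deadline of Jun 28, 2016; Jun 18, 2016 is within that limit.
Step 3 — counting 15 days from Jun 25, 2016 (end of the 7-day waiting period, which began when notice of the special meeting is given on Jun 18, 2016) gives a deadline of Jul 10, 2016; Jul 7, 2016 is within that limit.
Step 4 — 25 and 115 days from May 26, 2016 (when the board resolution is passed) are Jun 20, 2016 and Sep 18, 2016 respectively; done Sep 17, 2016, which is between those dates.
Step 5 — 20 and 61 days from Sep 17, 2016 (when the special meeting is convened) are Oct 7, 2016 and Nov 17, 2016 respectively; done Oct 26, 2016, which is between those dates.
Step 6 — counting 65 days from Oct 26, 2016 (when the certificate of approval is filed) gives a deadline of Dec 30, 2016; completed Dec 27, 2016, before the deadline.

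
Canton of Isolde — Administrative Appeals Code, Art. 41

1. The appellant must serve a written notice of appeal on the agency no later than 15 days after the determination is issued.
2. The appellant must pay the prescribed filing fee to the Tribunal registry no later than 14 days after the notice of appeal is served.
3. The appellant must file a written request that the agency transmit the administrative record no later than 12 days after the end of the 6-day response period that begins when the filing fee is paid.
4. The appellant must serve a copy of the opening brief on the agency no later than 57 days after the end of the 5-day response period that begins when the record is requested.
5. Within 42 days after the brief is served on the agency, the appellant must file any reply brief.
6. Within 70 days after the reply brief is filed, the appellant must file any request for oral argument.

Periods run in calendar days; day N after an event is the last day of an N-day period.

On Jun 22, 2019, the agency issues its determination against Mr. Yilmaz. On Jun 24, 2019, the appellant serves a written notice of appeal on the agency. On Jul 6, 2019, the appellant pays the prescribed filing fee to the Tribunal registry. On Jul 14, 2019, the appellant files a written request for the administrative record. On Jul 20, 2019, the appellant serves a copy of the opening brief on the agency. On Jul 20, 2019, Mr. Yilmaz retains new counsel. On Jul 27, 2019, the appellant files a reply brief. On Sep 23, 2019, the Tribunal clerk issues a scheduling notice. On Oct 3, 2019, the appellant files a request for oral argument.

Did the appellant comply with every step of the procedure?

Yes

(1) due by Jun 22, 2019 + 15 days = Jul 7, 2019; done Jun 24, 2019 — timely.
(2) due by Jun 24, 2019 + 14 days = Jul 8, 2019; completed Jul 6, 2019, before the deadline.
(3) due by Jul 12, 2019 + 12 days = Jul 24, 2019; done Jul 14, 2019 — timely.
(4) due by Jul 19, 2019 + 57 days = Sep 14, 2019; done Jul 20, 2019 — timely.
(5) due by Jul 20, 2019 + 42 days = Aug 31, 2019; Jul 27, 2019 is within that limit.
(6) due by Jul 27, 2019 + 70 days = Oct 5, 2019; Oct 3, 2019 is within that limit.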